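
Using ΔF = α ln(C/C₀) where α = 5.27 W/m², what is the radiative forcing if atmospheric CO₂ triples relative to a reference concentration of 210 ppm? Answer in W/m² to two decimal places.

ΔF = 5.79 W/m²

Because the forcing depends only on the ratio C/C₀, the initial concentration does not enter.
ΔF = 5.27 × ln(3) = 5.27 × 1.09861 = 5.7897 W/m².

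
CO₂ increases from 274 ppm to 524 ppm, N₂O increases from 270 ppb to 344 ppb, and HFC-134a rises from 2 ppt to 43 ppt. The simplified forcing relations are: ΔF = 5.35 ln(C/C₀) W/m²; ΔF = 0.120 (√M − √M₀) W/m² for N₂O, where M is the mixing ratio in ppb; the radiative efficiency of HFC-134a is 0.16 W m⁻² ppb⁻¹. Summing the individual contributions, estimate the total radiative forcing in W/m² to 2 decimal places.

ΔF = 3.73 W/m²

CO₂: 5.35 × ln(524/274) = 5.35 × ln(1.91241) = 5.35 × 0.64836 = 3.4687 W/m².
N₂O: 0.120 × (√344 − √270) = 0.120 × (18.5472 − 16.4317) = 0.120 × 2.1155 = 0.2539 W/m².
HFC-134a: Δ = 43 − 2 = 41 ppt = 0.041 ppb; ΔF = 0.16 × 0.041 = 0.0066 W/m².
Total ΔF = 3.4687 + 0.2539 + 0.0066 = 3.7292 W/m².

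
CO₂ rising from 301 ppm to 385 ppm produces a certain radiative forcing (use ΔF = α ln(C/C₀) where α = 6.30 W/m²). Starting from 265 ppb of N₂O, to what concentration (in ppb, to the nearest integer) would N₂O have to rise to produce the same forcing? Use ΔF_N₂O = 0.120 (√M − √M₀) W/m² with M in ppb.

M ≈ 853 ppb

CO₂ forcing: 6.30 × ln(385/301) = 6.30 × 0.246133 = 1.55064 W/m².
Set 0.120(√M − √265) = 1.55064: √M = 1.55064/0.120 + √265 = 12.9220 + 16.2788 = 29.2008.
M = (29.2008)² = 852.69 ppb.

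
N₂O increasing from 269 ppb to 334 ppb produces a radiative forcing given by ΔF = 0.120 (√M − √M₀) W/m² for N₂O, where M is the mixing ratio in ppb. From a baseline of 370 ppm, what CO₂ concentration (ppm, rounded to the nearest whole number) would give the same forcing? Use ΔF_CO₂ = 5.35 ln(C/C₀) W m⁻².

C ≈ 386 ppm

N₂O forcing: 0.120 × (√334 − √269) = 0.120 × (18.2757 − 16.4012) = 0.120 × 1.8745 = 0.22494 W/m².
Set 5.35 ln(C/370) = 0.22494: ln(C/370) = 0.22494/5.35 = 0.04204, so C = 370 × e^0.04204 = 370 × 1.04294 = 385.89 ppm.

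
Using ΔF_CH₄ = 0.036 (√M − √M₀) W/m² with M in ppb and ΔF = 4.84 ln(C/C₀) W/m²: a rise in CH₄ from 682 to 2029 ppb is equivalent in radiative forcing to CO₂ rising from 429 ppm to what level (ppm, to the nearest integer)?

C ≈ 494 ppm

CH₄ forcing: 0.036 × (√2029 − √682) = 0.036 × (45.0444 − 26.1151) = 0.036 × 18.9293 = 0.68145 W/m².
Set 4.84 ln(C/429) = 0.68145: ln(C/429) = 0.68145/4.84 = 0.14080, so C = 429 × e^0.14080 = 429 × 1.15119 = 493.86 ppm.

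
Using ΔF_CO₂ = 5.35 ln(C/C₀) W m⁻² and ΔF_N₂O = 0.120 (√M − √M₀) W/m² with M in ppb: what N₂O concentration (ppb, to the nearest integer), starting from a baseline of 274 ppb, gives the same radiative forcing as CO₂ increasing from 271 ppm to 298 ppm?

M ≈ 432 ppb

CO₂ forcing: 5.35 × ln(298/271) = 5.35 × 0.094975 = 0.50812 W/m².
Set 0.120(√M − √274) = 0.50812: √M = 0.50812/0.120 + √274 = 4.2343 + 16.5529 = 20.7872.
M = (20.7872)² = 432.11 ppb.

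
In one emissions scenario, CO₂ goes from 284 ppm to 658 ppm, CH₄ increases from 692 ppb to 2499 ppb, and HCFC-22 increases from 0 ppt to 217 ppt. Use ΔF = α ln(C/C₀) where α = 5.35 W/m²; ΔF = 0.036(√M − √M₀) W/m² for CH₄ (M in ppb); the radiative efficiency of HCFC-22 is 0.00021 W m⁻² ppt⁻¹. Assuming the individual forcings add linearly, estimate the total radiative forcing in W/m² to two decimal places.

ΔF = 5.39 W/m²

CO₂: 5.35 × ln(658/284) = 5.35 × ln(2.31690) = 5.35 × 0.84023 = 4.4952 W/m².
CH₄: 0.036 × (√2499 − √692) = 0.036 × (49.9900 − 26.3059) = 0.036 × 23.6841 = 0.8526 W/m².
HCFC-22: ΔF = 0.00021 × (217 − 0) = 0.00021 × 217 = 0.0456 W/m².
Total ΔF = 4.4952 + 0.8526 + 0.0456 = 5.3934 W/m².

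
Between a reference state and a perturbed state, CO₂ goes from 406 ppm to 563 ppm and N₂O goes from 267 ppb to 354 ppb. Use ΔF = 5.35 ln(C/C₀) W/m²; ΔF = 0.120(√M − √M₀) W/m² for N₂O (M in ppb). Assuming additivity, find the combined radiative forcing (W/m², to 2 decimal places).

CO₂: 5.35 × ln(563/406) = 5.35 × ln(1.38670) = 5.35 × 0.32693 = 1.7491 W/m².
N₂O: 0.120 × (√354 − √267) = 0.120 × (18.8149 − 16.3401) = 0.120 × 2.4748 = 0.2970 W/m².
Total ΔF = 1.7491 + 0.2970 = 2.0461 W/m².

ΔF = 2.05 W/m²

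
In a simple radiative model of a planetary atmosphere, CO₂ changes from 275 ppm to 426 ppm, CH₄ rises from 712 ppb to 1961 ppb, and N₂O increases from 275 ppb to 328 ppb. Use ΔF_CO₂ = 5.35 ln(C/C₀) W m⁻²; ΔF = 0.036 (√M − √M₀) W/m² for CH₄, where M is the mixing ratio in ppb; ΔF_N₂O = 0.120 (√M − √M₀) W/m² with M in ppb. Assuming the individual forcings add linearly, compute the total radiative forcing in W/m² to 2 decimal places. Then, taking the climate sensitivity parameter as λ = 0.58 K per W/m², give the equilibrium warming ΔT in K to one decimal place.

ΔF = 3.16 W/m²; ΔT = 1.8 K

CO₂: 5.35 × ln(426/275) = 5.35 × ln(1.54909) = 5.35 × 0.43767 = 2.3415 W/m².
CH₄: 0.036 × (√1961 − √712) = 0.036 × (44.2832 − 26.6833) = 0.036 × 17.5999 = 0.6336 W/m².
N₂O: 0.120 × (√328 − √275) = 0.120 × (18.1108 − 16.5831) = 0.120 × 1.5277 = 0.1833 W/m².
Total ΔF = 2.3415 + 0.6336 + 0.1833 = 3.1584 W/m².
ΔT = λ ΔF = 0.58 × 3.16 = 1.8328 K.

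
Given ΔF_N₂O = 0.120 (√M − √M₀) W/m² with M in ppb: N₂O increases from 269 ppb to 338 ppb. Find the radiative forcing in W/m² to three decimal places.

ΔF = 0.238 W/m²

N₂O: 0.120 × (√338 − √269) = 0.120 × (18.3848 − 16.4012) = 0.120 × 1.9836 = 0.2380 W/m².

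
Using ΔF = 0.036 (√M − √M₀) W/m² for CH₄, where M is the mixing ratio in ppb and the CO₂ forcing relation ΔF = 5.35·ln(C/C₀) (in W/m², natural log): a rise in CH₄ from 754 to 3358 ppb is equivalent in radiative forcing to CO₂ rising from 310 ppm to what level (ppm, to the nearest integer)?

CH₄ forcing: 0.036 × (√3358 − √754) = 0.036 × (57.9483 − 27.4591) = 0.036 × 30.4892 = 1.09761 W/m².
Set 5.35 ln(C/310) = 1.09761: ln(C/310) = 1.09761/5.35 = 0.20516, so C = 310 × e^0.20516 = 310 × 1.22772 = 380.59 ppm.

C ≈ 381 ppm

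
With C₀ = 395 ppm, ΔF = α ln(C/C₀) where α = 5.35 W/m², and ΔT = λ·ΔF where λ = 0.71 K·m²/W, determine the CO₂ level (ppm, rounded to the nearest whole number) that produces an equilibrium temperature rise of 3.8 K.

Required forcing: ΔF = ΔT/λ = 3.8/0.71 = 5.3521 W/m².
Then ln(C/395) = ΔF/5.35 = 5.3521/5.35 = 1.00039.
So C = 395 × e^1.00039 = 395 × 2.71934 = 1074.14 ppm.

C ≈ 1074 ppm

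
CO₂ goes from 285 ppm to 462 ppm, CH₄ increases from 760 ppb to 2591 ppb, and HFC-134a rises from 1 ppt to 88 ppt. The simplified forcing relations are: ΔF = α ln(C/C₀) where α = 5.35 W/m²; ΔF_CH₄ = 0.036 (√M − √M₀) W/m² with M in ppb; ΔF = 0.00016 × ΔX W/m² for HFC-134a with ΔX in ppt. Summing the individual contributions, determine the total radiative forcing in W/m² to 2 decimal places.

ΔF = 3.44 W/m²

CO₂: 5.35 × ln(462/285) = 5.35 × ln(1.62105) = 5.35 × 0.48307 = 2.5844 W/m².
CH₄: 0.036 × (√2591 − √760) = 0.036 × (50.9019 − 27.5681) = 0.036 × 23.3338 = 0.8400 W/m².
HFC-134a: ΔF = 0.00016 × (88 − 1) = 0.00016 × 87 = 0.0139 W/m².
Total ΔF = 2.5844 + 0.8400 + 0.0139 = 3.4383 W/m².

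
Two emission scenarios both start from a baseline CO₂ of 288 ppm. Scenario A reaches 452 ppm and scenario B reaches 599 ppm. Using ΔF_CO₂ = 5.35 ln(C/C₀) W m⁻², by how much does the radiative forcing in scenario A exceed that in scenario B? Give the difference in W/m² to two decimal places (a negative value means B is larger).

ΔF_A − ΔF_B = -1.51 W/m²

ΔF_A = 5.35 ln(452/288) = 5.35 × 0.45072 = 2.4114 W/m².
ΔF_B = 5.35 ln(599/288) = 5.35 × 0.73230 = 3.9178 W/m².
Difference: 2.4114 − 3.9178 = -1.5064 W/m².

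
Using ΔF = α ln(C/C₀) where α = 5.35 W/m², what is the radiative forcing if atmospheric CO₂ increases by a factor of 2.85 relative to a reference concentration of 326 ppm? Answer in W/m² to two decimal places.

ΔF = 5.35 × ln(2.85) = 5.35 × 1.04732 = 5.6032 W/m².

ΔF = 5.60 W/m²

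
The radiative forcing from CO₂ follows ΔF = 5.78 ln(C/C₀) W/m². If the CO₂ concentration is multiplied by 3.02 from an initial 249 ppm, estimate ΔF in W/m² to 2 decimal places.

ΔF = 6.39 W/m²

Because the forcing depends only on the ratio C/C₀, the initial concentration does not enter.
ΔF = 5.78 × ln(3.02) = 5.78 × 1.10526 = 6.3884 W/m².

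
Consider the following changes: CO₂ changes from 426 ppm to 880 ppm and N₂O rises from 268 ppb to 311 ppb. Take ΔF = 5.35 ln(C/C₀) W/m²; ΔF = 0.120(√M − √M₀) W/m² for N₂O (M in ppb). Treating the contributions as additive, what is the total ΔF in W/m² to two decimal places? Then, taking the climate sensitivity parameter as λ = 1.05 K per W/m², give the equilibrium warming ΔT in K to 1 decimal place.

CO₂: 5.35 × ln(880/426) = 5.35 × ln(2.06573) = 5.35 × 0.72548 = 3.8813 W/m².
N₂O: 0.120 × (√311 − √268) = 0.120 × (17.6352 − 16.3707) = 0.120 × 1.2645 = 0.1517 W/m².
Total ΔF = 3.8813 + 0.1517 = 4.0330 W/m².
ΔT = λ ΔF = 1.05 × 4.03 = 4.2315 K.

ΔF = 4.03 W/m²; ΔT = 4.2 K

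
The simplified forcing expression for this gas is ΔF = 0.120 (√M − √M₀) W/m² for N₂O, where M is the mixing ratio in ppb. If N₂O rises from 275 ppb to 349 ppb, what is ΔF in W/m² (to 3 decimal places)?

N₂O: 0.120 × (√349 − √275) = 0.120 × (18.6815 − 16.5831) = 0.120 × 2.0984 = 0.2518 W/m².

ΔF = 0.252 W/m²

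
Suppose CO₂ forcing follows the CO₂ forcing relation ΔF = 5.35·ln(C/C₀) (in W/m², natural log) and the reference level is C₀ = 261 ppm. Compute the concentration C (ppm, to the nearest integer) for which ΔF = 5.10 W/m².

Set 5.35 ln(C/261) = 5.10, so ln(C/261) = 5.10/5.35 = 0.95327.
Then C/261 = e^0.95327 = 2.59418, giving C = 261 × 2.59418 = 677.08 ppm.

C ≈ 677 ppm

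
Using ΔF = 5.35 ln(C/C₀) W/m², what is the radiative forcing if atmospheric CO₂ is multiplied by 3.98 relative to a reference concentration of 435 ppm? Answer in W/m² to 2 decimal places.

ΔF = 7.39 W/m²

Because the forcing depends only on the ratio C/C₀, the initial concentration does not enter.
ΔF = 5.35 × ln(3.98) = 5.35 × 1.38128 = 7.3898 W/m².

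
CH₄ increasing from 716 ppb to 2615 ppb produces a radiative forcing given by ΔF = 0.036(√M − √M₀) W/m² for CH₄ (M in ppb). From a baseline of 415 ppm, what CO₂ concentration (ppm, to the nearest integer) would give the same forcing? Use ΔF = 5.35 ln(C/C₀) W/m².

C ≈ 489 ppm

CH₄ forcing: 0.036 × (√2615 − √716) = 0.036 × (51.1371 − 26.7582) = 0.036 × 24.3789 = 0.87764 W/m².
Set 5.35 ln(C/415) = 0.87764: ln(C/415) = 0.87764/5.35 = 0.16404, so C = 415 × e^0.16404 = 415 × 1.17826 = 488.98 ppm.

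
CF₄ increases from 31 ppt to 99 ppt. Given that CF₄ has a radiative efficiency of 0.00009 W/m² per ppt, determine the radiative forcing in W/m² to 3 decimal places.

CF₄: ΔF = 0.00009 × (99 − 31) = 0.00009 × 68 = 0.0061 W/m².

ΔF = 0.006 W/m²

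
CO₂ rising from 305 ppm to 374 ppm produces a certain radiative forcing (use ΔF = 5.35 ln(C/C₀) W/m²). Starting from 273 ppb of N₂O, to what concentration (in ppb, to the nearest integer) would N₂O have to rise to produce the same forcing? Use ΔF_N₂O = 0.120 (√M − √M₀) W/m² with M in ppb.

CO₂ forcing: 5.35 × ln(374/305) = 5.35 × 0.203944 = 1.09110 W/m².
Set 0.120(√M − √273) = 1.09110: √M = 1.09110/0.120 + √273 = 9.0925 + 16.5227 = 25.6152.
M = (25.6152)² = 656.14 ppb.

M ≈ 656 ppb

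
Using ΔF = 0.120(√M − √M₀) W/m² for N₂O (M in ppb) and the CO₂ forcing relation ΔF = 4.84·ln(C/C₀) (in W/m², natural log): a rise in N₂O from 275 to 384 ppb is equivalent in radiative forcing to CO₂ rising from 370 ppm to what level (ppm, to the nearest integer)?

C ≈ 399 ppm

N₂O forcing: 0.120 × (√384 − √275) = 0.120 × (19.5959 − 16.5831) = 0.120 × 3.0128 = 0.36154 W/m².
Set 4.84 ln(C/370) = 0.36154: ln(C/370) = 0.36154/4.84 = 0.07470, so C = 370 × e^0.07470 = 370 × 1.07756 = 398.70 ppm.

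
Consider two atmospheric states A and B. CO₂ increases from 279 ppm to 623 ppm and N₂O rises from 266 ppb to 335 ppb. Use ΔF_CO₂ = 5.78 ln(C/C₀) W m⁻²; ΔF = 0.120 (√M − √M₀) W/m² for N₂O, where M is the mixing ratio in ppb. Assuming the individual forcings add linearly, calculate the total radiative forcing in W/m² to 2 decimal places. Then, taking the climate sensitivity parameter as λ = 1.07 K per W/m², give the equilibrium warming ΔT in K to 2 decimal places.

ΔF = 4.88 W/m²; ΔT = 5.22 K

CO₂: 5.78 × ln(623/279) = 5.78 × ln(2.23297) = 5.78 × 0.80333 = 4.6432 W/m².
N₂O: 0.120 × (√335 − √266) = 0.120 × (18.3030 − 16.3095) = 0.120 × 1.9935 = 0.2392 W/m².
Total ΔF = 4.6432 + 0.2392 = 4.8824 W/m².
ΔT = λ ΔF = 1.07 × 4.88 = 5.2216 K.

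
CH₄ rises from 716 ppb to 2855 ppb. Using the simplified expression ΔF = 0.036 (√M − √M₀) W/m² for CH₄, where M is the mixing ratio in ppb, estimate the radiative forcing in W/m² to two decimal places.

ΔF = 0.96 W/m²

CH₄: 0.036 × (√2855 − √716) = 0.036 × (53.4322 − 26.7582) = 0.036 × 26.6740 = 0.9603 W/m².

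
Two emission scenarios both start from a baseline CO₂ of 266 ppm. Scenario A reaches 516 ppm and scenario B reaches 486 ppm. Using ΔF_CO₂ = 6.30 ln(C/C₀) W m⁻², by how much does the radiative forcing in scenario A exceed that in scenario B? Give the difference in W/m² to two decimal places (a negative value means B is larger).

ΔF_A − ΔF_B = 0.38 W/m²

ΔF_A = 6.30 ln(516/266) = 6.30 × 0.66261 = 4.1744 W/m².
ΔF_B = 6.30 ln(486/266) = 6.30 × 0.60271 = 3.7971 W/m².
Difference: 4.1744 − 3.7971 = 0.3773 W/m².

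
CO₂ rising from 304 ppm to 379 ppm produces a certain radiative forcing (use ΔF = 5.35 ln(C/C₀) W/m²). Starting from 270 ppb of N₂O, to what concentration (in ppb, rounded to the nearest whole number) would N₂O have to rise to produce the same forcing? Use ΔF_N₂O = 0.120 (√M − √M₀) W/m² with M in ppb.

CO₂ forcing: 5.35 × ln(379/304) = 5.35 × 0.220509 = 1.17972 W/m².
Set 0.120(√M − √270) = 1.17972: √M = 1.17972/0.120 + √270 = 9.8310 + 16.4317 = 26.2627.
M = (26.2627)² = 689.73 ppb.

M ≈ 690 ppb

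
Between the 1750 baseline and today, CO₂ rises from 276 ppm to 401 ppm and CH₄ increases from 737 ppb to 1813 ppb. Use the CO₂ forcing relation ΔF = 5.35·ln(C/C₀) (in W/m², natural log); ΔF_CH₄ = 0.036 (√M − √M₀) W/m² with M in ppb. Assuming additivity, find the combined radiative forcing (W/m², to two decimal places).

CO₂: 5.35 × ln(401/276) = 5.35 × ln(1.45290) = 5.35 × 0.37356 = 1.9985 W/m².
CH₄: 0.036 × (√1813 − √737) = 0.036 × (42.5793 − 27.1477) = 0.036 × 15.4316 = 0.5555 W/m².
Total ΔF = 1.9985 + 0.5555 = 2.5540 W/m².

ΔF = 2.55 W/m²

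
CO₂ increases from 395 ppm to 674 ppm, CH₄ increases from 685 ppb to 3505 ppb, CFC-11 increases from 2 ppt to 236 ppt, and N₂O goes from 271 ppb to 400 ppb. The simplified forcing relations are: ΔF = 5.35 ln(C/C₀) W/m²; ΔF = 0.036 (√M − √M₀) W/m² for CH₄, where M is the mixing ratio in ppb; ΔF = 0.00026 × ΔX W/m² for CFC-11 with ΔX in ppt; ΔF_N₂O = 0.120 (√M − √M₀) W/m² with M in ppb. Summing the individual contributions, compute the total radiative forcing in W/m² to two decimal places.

CO₂: 5.35 × ln(674/395) = 5.35 × ln(1.70633) = 5.35 × 0.53434 = 2.8587 W/m².
CH₄: 0.036 × (√3505 − √685) = 0.036 × (59.2030 − 26.1725) = 0.036 × 33.0305 = 1.1891 W/m².
CFC-11: ΔF = 0.00026 × (236 − 2) = 0.00026 × 234 = 0.0608 W/m².
N₂O: 0.120 × (√400 − √271) = 0.120 × (20.0000 − 16.4621) = 0.120 × 3.5379 = 0.4245 W/m².
Total ΔF = 2.8587 + 1.1891 + 0.0608 + 0.4245 = 4.5331 W/m².

ΔF = 4.53 W/m²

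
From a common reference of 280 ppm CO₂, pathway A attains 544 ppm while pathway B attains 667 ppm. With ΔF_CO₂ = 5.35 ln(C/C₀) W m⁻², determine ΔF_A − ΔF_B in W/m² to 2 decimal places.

ΔF_A = 5.35 ln(544/280) = 5.35 × 0.66416 = 3.5533 W/m².
ΔF_B = 5.35 ln(667/280) = 5.35 × 0.86800 = 4.6438 W/m².
Difference: 3.5533 − 4.6438 = -1.0905 W/m².
(Equivalently, ΔF_A − ΔF_B = 5.35 ln(544/667) = 5.35 × -0.20384 = -1.0905 W/m².)

ΔF_A − ΔF_B = -1.09 W/m²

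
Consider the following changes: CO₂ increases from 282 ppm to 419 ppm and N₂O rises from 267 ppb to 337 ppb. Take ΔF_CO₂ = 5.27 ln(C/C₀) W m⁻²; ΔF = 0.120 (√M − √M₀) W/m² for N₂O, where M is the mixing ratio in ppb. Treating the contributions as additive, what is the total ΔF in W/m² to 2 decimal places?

CO₂: 5.27 × ln(419/282) = 5.27 × ln(1.48582) = 5.27 × 0.39597 = 2.0868 W/m².
N₂O: 0.120 × (√337 − √267) = 0.120 × (18.3576 − 16.3401) = 0.120 × 2.0175 = 0.2421 W/m².
Total ΔF = 2.0868 + 0.2421 = 2.3289 W/m².

ΔF = 2.33 W/m²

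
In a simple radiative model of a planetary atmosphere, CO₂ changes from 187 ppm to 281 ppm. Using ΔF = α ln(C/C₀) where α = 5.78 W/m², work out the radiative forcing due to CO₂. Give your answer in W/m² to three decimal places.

ΔF = 2.354 W/m²

CO₂: 5.78 × ln(281/187) = 5.78 × ln(1.50267) = 5.78 × 0.40724 = 2.3538 W/m².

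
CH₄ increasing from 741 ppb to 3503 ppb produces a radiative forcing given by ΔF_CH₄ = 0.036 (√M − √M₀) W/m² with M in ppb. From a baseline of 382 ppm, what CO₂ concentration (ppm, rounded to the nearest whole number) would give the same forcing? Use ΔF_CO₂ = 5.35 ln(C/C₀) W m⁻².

CH₄ forcing: 0.036 × (√3503 − √741) = 0.036 × (59.1861 − 27.2213) = 0.036 × 31.9648 = 1.15073 W/m².
Set 5.35 ln(C/382) = 1.15073: ln(C/382) = 1.15073/5.35 = 0.21509, so C = 382 × e^0.21509 = 382 × 1.23997 = 473.67 ppm.

C ≈ 474 ppm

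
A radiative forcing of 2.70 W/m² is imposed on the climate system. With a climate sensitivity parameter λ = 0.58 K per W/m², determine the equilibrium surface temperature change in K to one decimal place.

ΔT = λ ΔF = 0.58 × 2.70 = 1.5660 K.

ΔT = 1.6 K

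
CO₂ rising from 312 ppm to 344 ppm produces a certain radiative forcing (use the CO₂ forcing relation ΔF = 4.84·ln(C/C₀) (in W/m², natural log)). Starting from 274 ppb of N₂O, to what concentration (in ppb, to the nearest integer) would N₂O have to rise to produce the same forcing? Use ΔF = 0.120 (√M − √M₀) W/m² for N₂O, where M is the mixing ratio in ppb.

CO₂ forcing: 4.84 × ln(344/312) = 4.84 × 0.097638 = 0.47257 W/m².
Set 0.120(√M − √274) = 0.47257: √M = 0.47257/0.120 + √274 = 3.9381 + 16.5529 = 20.4910.
M = (20.4910)² = 419.88 ppb.

M ≈ 420 ppb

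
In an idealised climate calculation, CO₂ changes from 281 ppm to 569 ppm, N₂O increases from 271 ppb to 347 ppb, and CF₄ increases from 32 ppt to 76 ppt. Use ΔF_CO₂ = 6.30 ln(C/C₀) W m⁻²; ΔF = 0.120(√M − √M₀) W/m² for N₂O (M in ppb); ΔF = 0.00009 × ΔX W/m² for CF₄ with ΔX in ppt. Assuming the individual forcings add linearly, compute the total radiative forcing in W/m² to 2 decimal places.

ΔF = 4.71 W/m²

CO₂: 6.30 × ln(569/281) = 6.30 × ln(2.02491) = 6.30 × 0.70553 = 4.4448 W/m².
N₂O: 0.120 × (√347 − √271) = 0.120 × (18.6279 − 16.4621) = 0.120 × 2.1658 = 0.2599 W/m².
CF₄: ΔF = 0.00009 × (76 − 32) = 0.00009 × 44 = 0.0040 W/m².
Total ΔF = 4.4448 + 0.2599 + 0.0040 = 4.7087 W/m².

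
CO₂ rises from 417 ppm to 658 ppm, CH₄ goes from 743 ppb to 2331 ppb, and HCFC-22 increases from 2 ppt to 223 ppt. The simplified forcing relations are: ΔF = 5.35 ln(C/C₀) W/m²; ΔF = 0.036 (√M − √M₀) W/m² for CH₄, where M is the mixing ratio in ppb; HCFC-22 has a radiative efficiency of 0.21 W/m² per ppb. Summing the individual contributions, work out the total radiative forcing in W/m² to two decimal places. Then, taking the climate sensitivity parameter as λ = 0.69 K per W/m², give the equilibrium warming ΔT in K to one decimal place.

CO₂: 5.35 × ln(658/417) = 5.35 × ln(1.57794) = 5.35 × 0.45612 = 2.4402 W/m².
CH₄: 0.036 × (√2331 − √743) = 0.036 × (48.2804 − 27.2580) = 0.036 × 21.0224 = 0.7568 W/m².
HCFC-22: Δ = 223 − 2 = 221 ppt = 0.221 ppb; ΔF = 0.21 × 0.221 = 0.0464 W/m².
Total ΔF = 2.4402 + 0.7568 + 0.0464 = 3.2434 W/m².
ΔT = λ ΔF = 0.69 × 3.24 = 2.2356 K.

ΔF = 3.24 W/m²; ΔT = 2.2 K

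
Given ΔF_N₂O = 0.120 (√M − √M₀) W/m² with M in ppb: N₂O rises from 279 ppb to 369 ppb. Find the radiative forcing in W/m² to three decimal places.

ΔF = 0.301 W/m²

N₂O: 0.120 × (√369 − √279) = 0.120 × (19.2094 − 16.7033) = 0.120 × 2.5061 = 0.3007 W/m².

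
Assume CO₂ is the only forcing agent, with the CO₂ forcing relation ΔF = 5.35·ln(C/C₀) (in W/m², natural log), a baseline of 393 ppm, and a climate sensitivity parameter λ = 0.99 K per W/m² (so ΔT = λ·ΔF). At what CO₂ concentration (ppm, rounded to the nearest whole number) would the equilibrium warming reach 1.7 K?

C ≈ 542 ppm

Required forcing: ΔF = ΔT/λ = 1.7/0.99 = 1.7172 W/m².
Then ln(C/393) = ΔF/5.35 = 1.7172/5.35 = 0.32097.
So C = 393 × e^0.32097 = 393 × 1.37846 = 541.73 ppm.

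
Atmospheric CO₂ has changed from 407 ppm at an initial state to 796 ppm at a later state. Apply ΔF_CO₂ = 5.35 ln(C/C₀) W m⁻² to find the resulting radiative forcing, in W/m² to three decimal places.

CO₂: 5.35 × ln(796/407) = 5.35 × ln(1.95577) = 5.35 × 0.67078 = 3.5887 W/m².

ΔF = 3.589 W/m²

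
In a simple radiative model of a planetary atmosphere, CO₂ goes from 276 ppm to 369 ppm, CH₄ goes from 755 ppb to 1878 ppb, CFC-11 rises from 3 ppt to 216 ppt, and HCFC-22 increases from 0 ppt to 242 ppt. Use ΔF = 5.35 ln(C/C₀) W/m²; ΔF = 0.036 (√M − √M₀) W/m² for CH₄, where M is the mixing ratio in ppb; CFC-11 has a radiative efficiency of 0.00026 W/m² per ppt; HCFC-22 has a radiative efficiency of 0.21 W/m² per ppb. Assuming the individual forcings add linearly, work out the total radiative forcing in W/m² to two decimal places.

CO₂: 5.35 × ln(369/276) = 5.35 × ln(1.33696) = 5.35 × 0.29040 = 1.5536 W/m².
CH₄: 0.036 × (√1878 − √755) = 0.036 × (43.3359 − 27.4773) = 0.036 × 15.8586 = 0.5709 W/m².
CFC-11: ΔF = 0.00026 × (216 − 3) = 0.00026 × 213 = 0.0554 W/m².
HCFC-22: Δ = 242 − 0 = 242 ppt = 0.242 ppb; ΔF = 0.21 × 0.242 = 0.0508 W/m².
Total ΔF = 1.5536 + 0.5709 + 0.0554 + 0.0508 = 2.2307 W/m².

ΔF = 2.23 W/m²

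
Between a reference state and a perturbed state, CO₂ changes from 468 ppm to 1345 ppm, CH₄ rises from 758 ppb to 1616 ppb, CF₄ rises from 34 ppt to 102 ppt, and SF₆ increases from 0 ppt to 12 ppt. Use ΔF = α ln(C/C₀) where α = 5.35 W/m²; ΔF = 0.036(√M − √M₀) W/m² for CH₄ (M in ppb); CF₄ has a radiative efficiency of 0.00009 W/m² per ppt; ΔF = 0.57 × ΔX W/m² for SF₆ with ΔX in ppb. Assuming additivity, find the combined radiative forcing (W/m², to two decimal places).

ΔF = 6.12 W/m²

CO₂: 5.35 × ln(1345/468) = 5.35 × ln(2.87393) = 5.35 × 1.05568 = 5.6479 W/m².
CH₄: 0.036 × (√1616 − √758) = 0.036 × (40.1995 − 27.5318) = 0.036 × 12.6677 = 0.4560 W/m².
CF₄: ΔF = 0.00009 × (102 − 34) = 0.00009 × 68 = 0.0061 W/m².
SF₆: Δ = 12 − 0 = 12 ppt = 0.012 ppb; ΔF = 0.57 × 0.012 = 0.0068 W/m².
Total ΔF = 5.6479 + 0.4560 + 0.0061 + 0.0068 = 6.1168 W/m².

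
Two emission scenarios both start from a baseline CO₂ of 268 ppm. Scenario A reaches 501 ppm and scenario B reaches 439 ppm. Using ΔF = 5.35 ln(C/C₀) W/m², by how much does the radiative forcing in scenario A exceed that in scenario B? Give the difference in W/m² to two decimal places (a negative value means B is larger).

ΔF_A = 5.35 ln(501/268) = 5.35 × 0.62562 = 3.3471 W/m².
ΔF_B = 5.35 ln(439/268) = 5.35 × 0.49351 = 2.6403 W/m².
Difference: 3.3471 − 2.6403 = 0.7068 W/m².

ΔF_A − ΔF_B = 0.71 W/m²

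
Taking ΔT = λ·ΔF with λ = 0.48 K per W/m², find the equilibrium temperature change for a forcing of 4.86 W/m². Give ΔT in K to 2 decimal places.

ΔT = λ ΔF = 0.48 × 4.86 = 2.3328 K.

ΔT = 2.33 K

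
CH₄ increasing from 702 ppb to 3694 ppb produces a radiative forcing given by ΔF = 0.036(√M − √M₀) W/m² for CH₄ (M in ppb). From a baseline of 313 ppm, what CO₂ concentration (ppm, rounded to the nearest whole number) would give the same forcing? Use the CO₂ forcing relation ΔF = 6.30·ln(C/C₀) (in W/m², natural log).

CH₄ forcing: 0.036 × (√3694 − √702) = 0.036 × (60.7783 − 26.4953) = 0.036 × 34.2830 = 1.23419 W/m².
Set 6.30 ln(C/313) = 1.23419: ln(C/313) = 1.23419/6.30 = 0.19590, so C = 313 × e^0.19590 = 313 × 1.21641 = 380.74 ppm.

C ≈ 381 ppm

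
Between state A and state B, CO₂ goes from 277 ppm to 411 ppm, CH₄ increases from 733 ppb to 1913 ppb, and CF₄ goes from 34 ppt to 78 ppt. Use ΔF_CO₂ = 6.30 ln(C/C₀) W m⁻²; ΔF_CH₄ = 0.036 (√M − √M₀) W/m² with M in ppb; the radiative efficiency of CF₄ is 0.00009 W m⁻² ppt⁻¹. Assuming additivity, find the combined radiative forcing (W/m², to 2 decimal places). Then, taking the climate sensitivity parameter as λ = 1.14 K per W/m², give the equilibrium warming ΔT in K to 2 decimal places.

ΔF = 3.09 W/m²; ΔT = 3.52 K

CO₂: 6.30 × ln(411/277) = 6.30 × ln(1.48375) = 6.30 × 0.39457 = 2.4858 W/m².
CH₄: 0.036 × (√1913 − √733) = 0.036 × (43.7379 − 27.0740) = 0.036 × 16.6639 = 0.5999 W/m².
CF₄: ΔF = 0.00009 × (78 − 34) = 0.00009 × 44 = 0.0040 W/m².
Total ΔF = 2.4858 + 0.5999 + 0.0040 = 3.0897 W/m².
ΔT = λ ΔF = 1.14 × 3.09 = 3.5226 K.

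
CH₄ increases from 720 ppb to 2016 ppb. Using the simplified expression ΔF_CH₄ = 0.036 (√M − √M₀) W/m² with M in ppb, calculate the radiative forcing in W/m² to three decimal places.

CH₄: 0.036 × (√2016 − √720) = 0.036 × (44.8999 − 26.8328) = 0.036 × 18.0671 = 0.6504 W/m².

ΔF = 0.650 W/m²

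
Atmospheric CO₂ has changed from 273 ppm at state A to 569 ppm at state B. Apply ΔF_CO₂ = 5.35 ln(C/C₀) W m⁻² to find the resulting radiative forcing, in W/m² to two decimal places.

ΔF = 3.93 W/m²

CO₂: 5.35 × ln(569/273) = 5.35 × ln(2.08425) = 5.35 × 0.73441 = 3.9291 W/m².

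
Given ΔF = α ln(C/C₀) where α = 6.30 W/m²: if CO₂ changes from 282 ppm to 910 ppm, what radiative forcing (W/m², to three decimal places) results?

CO₂: 6.30 × ln(910/282) = 6.30 × ln(3.22695) = 6.30 × 1.17154 = 7.3807 W/m².

ΔF = 7.381 W/m²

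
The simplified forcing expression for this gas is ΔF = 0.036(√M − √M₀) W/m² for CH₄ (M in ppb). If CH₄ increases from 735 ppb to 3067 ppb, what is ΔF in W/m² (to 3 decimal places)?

ΔF = 1.018 W/m²

CH₄: 0.036 × (√3067 − √735) = 0.036 × (55.3805 − 27.1109) = 0.036 × 28.2696 = 1.0177 W/m².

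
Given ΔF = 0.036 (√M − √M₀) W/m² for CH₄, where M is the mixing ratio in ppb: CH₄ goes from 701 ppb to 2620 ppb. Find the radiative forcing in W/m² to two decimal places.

CH₄: 0.036 × (√2620 − √701) = 0.036 × (51.1859 − 26.4764) = 0.036 × 24.7095 = 0.8895 W/m².

ΔF = 0.89 W/m²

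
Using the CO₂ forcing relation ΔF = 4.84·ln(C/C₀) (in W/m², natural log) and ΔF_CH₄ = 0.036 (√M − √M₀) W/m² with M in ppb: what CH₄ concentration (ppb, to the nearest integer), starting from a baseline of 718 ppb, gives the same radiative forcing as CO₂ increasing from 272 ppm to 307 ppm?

CO₂ forcing: 4.84 × ln(307/272) = 4.84 × 0.121046 = 0.58586 W/m².
Set 0.036(√M − √718) = 0.58586: √M = 0.58586/0.036 + √718 = 16.2739 + 26.7955 = 43.0694.
M = (43.0694)² = 1854.97 ppb.

M ≈ 1855 ppb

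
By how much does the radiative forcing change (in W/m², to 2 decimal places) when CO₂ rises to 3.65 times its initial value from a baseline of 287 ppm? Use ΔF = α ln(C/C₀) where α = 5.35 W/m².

ΔF = 6.93 W/m²

ΔF = 5.35 × ln(3.65) = 5.35 × 1.29473 = 6.9268 W/m².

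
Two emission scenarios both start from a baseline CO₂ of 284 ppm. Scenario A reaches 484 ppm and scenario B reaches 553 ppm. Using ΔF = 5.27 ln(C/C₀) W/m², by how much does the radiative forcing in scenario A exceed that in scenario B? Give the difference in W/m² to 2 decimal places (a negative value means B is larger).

ΔF_A − ΔF_B = -0.70 W/m²

ΔF_A = 5.27 ln(484/284) = 5.27 × 0.53311 = 2.8095 W/m².
ΔF_B = 5.27 ln(553/284) = 5.27 × 0.66638 = 3.5118 W/m².
Difference: 2.8095 − 3.5118 = -0.7023 W/m².
(Equivalently, ΔF_A − ΔF_B = 5.27 ln(484/553) = 5.27 × -0.13327 = -0.7023 W/m².)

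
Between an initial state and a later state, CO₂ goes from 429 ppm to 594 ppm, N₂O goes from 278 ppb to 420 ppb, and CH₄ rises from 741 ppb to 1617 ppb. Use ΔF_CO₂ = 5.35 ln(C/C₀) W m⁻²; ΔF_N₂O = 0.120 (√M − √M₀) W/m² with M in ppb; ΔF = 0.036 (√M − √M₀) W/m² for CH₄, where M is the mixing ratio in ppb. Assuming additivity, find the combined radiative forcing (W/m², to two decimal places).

CO₂: 5.35 × ln(594/429) = 5.35 × ln(1.38462) = 5.35 × 0.32543 = 1.7411 W/m².
N₂O: 0.120 × (√420 − √278) = 0.120 × (20.4939 − 16.6733) = 0.120 × 3.8206 = 0.4585 W/m².
CH₄: 0.036 × (√1617 − √741) = 0.036 × (40.2119 − 27.2213) = 0.036 × 12.9906 = 0.4677 W/m².
Total ΔF = 1.7411 + 0.4585 + 0.4677 = 2.6673 W/m².

ΔF = 2.67 W/m²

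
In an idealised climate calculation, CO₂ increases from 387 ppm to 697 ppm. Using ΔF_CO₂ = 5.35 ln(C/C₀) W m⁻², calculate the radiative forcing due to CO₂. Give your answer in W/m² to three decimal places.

ΔF = 3.148 W/m²

CO₂: 5.35 × ln(697/387) = 5.35 × ln(1.80103) = 5.35 × 0.58836 = 3.1477 W/m².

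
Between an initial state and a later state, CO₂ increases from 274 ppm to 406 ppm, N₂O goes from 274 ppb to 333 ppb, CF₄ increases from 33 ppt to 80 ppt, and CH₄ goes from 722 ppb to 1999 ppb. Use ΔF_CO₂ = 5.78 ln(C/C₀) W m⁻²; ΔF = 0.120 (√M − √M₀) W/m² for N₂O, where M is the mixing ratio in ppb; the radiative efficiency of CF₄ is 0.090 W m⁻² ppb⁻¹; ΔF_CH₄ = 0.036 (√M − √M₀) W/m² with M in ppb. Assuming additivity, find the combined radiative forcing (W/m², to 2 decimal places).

ΔF = 3.12 W/m²

CO₂: 5.78 × ln(406/274) = 5.78 × ln(1.48175) = 5.78 × 0.39322 = 2.2728 W/m².
N₂O: 0.120 × (√333 − √274) = 0.120 × (18.2483 − 16.5529) = 0.120 × 1.6954 = 0.2034 W/m².
CF₄: Δ = 80 − 33 = 47 ppt = 0.047 ppb; ΔF = 0.090 × 0.047 = 0.0042 W/m².
CH₄: 0.036 × (√1999 − √722) = 0.036 × (44.7102 − 26.8701) = 0.036 × 17.8401 = 0.6422 W/m².
Total ΔF = 2.2728 + 0.2034 + 0.0042 + 0.6422 = 3.1226 W/m².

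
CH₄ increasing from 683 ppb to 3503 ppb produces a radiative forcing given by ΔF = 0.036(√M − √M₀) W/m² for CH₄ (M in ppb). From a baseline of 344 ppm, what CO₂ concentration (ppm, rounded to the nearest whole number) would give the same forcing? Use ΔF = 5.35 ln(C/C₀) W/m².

C ≈ 430 ppm

CH₄ forcing: 0.036 × (√3503 − √683) = 0.036 × (59.1861 − 26.1343) = 0.036 × 33.0518 = 1.18986 W/m².
Set 5.35 ln(C/344) = 1.18986: ln(C/344) = 1.18986/5.35 = 0.22240, so C = 344 × e^0.22240 = 344 × 1.24907 = 429.68 ppm.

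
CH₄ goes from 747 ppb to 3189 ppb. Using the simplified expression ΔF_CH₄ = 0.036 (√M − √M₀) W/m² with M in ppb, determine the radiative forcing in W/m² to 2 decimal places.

CH₄: 0.036 × (√3189 − √747) = 0.036 × (56.4712 − 27.3313) = 0.036 × 29.1399 = 1.0490 W/m².

ΔF = 1.05 W/m²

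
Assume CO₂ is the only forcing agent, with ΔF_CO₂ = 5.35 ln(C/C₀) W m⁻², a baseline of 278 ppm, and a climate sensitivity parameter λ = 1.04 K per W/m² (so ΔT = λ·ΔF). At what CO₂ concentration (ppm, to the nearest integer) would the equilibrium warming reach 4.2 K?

Required forcing: ΔF = ΔT/λ = 4.2/1.04 = 4.0385 W/m².
Then ln(C/278) = ΔF/5.35 = 4.0385/5.35 = 0.75486.
So C = 278 × e^0.75486 = 278 × 2.12731 = 591.39 ppm.

C ≈ 591 ppm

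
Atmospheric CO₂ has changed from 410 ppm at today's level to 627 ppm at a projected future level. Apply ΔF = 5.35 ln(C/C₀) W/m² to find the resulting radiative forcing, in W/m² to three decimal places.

ΔF = 2.273 W/m²

CO₂ absorption bands are partially saturated, so forcing scales with the logarithm of the concentration ratio.
CO₂: 5.35 × ln(627/410) = 5.35 × ln(1.52927) = 5.35 × 0.42479 = 2.2726 W/m².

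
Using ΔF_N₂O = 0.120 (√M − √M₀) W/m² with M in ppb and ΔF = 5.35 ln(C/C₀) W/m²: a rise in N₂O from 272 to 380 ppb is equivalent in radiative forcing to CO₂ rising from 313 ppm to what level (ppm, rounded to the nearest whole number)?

C ≈ 335 ppm

N₂O forcing: 0.120 × (√380 − √272) = 0.120 × (19.4936 − 16.4924) = 0.120 × 3.0012 = 0.36014 W/m².
Set 5.35 ln(C/313) = 0.36014: ln(C/313) = 0.36014/5.35 = 0.06732, so C = 313 × e^0.06732 = 313 × 1.06964 = 334.80 ppm.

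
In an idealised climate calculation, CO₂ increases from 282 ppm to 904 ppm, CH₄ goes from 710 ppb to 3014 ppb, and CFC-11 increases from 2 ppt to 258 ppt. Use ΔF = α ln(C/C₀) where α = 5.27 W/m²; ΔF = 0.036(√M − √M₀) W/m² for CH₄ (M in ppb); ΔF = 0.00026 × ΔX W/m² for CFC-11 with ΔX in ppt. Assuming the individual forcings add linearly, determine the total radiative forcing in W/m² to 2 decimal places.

ΔF = 7.22 W/m²

CO₂: 5.27 × ln(904/282) = 5.27 × ln(3.20567) = 5.27 × 1.16492 = 6.1391 W/m².
CH₄: 0.036 × (√3014 − √710) = 0.036 × (54.8999 − 26.6458) = 0.036 × 28.2541 = 1.0171 W/m².
CFC-11: ΔF = 0.00026 × (258 − 2) = 0.00026 × 256 = 0.0666 W/m².
Total ΔF = 6.1391 + 1.0171 + 0.0666 = 7.2228 W/m².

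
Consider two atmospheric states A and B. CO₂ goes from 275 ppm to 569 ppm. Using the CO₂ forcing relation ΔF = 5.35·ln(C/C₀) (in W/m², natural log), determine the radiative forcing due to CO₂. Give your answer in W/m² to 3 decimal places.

ΔF = 3.890 W/m²

CO₂ absorption bands are partially saturated, so forcing scales with the logarithm of the concentration ratio.
CO₂: 5.35 × ln(569/275) = 5.35 × ln(2.06909) = 5.35 × 0.72711 = 3.8900 W/m².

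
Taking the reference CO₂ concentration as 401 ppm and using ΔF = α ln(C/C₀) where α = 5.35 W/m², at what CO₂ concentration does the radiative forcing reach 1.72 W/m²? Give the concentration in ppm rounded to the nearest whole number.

C ≈ 553 ppm

Set 5.35 ln(C/401) = 1.72, so ln(C/401) = 1.72/5.35 = 0.32150.
Then C/401 = e^0.32150 = 1.37920, giving C = 401 × 1.37920 = 553.06 ppm.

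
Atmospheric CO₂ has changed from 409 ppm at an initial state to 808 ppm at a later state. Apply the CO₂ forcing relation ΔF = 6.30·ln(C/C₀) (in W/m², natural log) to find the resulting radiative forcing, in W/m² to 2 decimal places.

ΔF = 4.29 W/m²

CO₂: 6.30 × ln(808/409) = 6.30 × ln(1.97555) = 6.30 × 0.68085 = 4.2894 W/m².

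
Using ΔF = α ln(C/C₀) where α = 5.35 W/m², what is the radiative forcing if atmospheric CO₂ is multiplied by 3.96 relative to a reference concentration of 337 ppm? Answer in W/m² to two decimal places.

ΔF = 7.36 W/m²

ΔF = 5.35 × ln(3.96) = 5.35 × 1.37624 = 7.3629 W/m².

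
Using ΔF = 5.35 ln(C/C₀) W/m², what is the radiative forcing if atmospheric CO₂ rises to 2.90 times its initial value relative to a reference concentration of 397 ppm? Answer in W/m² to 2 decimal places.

Because the forcing depends only on the ratio C/C₀, the initial concentration does not enter.
ΔF = 5.35 × ln(2.90) = 5.35 × 1.06471 = 5.6962 W/m².

ΔF = 5.70 W/m²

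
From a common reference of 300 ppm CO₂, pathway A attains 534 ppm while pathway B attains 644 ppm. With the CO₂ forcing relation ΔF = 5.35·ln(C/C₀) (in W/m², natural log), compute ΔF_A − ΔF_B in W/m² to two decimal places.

ΔF_A − ΔF_B = -1.00 W/m²

ΔF_A = 5.35 ln(534/300) = 5.35 × 0.57661 = 3.0849 W/m².
ΔF_B = 5.35 ln(644/300) = 5.35 × 0.76392 = 4.0870 W/m².
Difference: 3.0849 − 4.0870 = -1.0021 W/m².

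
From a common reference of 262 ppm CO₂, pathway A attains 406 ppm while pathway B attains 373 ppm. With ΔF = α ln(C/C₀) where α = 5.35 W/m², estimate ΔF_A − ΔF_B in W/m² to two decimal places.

ΔF_A − ΔF_B = 0.45 W/m²

ΔF_A = 5.35 ln(406/262) = 5.35 × 0.43801 = 2.3434 W/m².
ΔF_B = 5.35 ln(373/262) = 5.35 × 0.35323 = 1.8898 W/m².
Difference: 2.3434 − 1.8898 = 0.4536 W/m².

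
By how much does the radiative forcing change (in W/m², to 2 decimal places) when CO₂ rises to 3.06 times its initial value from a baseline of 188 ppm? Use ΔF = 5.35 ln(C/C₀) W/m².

ΔF = 5.98 W/m²

Because the forcing depends only on the ratio C/C₀, the initial concentration does not enter.
ΔF = 5.35 × ln(3.06) = 5.35 × 1.11841 = 5.9835 W/m².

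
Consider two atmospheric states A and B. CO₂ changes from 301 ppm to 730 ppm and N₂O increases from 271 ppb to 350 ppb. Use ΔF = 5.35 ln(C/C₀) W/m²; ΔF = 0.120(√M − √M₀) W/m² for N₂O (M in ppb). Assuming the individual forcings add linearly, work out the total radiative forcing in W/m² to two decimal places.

CO₂: 5.35 × ln(730/301) = 5.35 × ln(2.42525) = 5.35 × 0.88593 = 4.7397 W/m².
N₂O: 0.120 × (√350 − √271) = 0.120 × (18.7083 − 16.4621) = 0.120 × 2.2462 = 0.2695 W/m².
Total ΔF = 4.7397 + 0.2695 = 5.0092 W/m².

ΔF = 5.01 W/m²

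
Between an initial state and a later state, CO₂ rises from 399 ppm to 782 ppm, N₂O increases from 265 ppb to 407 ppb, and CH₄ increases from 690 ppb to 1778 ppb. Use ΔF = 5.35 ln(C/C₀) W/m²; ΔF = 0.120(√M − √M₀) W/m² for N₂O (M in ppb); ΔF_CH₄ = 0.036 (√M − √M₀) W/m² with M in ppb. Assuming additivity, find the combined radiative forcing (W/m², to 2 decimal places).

ΔF = 4.64 W/m²

CO₂: 5.35 × ln(782/399) = 5.35 × ln(1.95990) = 5.35 × 0.67289 = 3.6000 W/m².
N₂O: 0.120 × (√407 − √265) = 0.120 × (20.1742 − 16.2788) = 0.120 × 3.8954 = 0.4674 W/m².
CH₄: 0.036 × (√1778 − √690) = 0.036 × (42.1663 − 26.2679) = 0.036 × 15.8984 = 0.5723 W/m².
Total ΔF = 3.6000 + 0.4674 + 0.5723 = 4.6397 W/m².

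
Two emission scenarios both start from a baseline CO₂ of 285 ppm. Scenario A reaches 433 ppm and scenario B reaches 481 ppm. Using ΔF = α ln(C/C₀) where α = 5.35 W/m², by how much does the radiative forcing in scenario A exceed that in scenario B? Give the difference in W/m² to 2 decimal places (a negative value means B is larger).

ΔF_A = 5.35 ln(433/285) = 5.35 × 0.41825 = 2.2376 W/m².
ΔF_B = 5.35 ln(481/285) = 5.35 × 0.52338 = 2.8001 W/m².
Difference: 2.2376 − 2.8001 = -0.5625 W/m².

ΔF_A − ΔF_B = -0.56 W/m²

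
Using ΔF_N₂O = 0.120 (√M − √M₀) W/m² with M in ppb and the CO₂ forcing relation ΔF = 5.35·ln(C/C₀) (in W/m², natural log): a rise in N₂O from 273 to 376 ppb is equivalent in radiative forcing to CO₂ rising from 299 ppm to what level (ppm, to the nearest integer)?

C ≈ 319 ppm

N₂O forcing: 0.120 × (√376 − √273) = 0.120 × (19.3907 − 16.5227) = 0.120 × 2.8680 = 0.34416 W/m².
Set 5.35 ln(C/299) = 0.34416: ln(C/299) = 0.34416/5.35 = 0.06433, so C = 299 × e^0.06433 = 299 × 1.06644 = 318.87 ppm.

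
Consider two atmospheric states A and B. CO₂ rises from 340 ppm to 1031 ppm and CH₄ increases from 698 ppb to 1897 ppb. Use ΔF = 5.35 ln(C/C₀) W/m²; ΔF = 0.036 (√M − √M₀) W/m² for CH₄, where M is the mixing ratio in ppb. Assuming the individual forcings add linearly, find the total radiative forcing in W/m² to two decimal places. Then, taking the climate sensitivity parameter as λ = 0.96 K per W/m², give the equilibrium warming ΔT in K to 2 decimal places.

CO₂: 5.35 × ln(1031/340) = 5.35 × ln(3.03235) = 5.35 × 1.10934 = 5.9350 W/m².
CH₄: 0.036 × (√1897 − √698) = 0.036 × (43.5546 − 26.4197) = 0.036 × 17.1349 = 0.6169 W/m².
Total ΔF = 5.9350 + 0.6169 = 6.5519 W/m².
ΔT = λ ΔF = 0.96 × 6.55 = 6.2880 K.

ΔF = 6.55 W/m²; ΔT = 6.29 K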